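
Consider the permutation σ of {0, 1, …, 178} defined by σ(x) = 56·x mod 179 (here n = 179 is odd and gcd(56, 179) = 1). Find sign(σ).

Trace 88: π^k(88) = [88, 95, 129, 64, 4, 45, 14] for k=0..6.
Decompose π into cycles: lengths [89, 89, 1] (3 cycles, including the fixed point 0).
Σ(ℓ_i−1) = 179−3 = 176; sign = (−1)^176 = +1.
(56|179)_J = +1 (Zolotarev's lemma cross-check).

+1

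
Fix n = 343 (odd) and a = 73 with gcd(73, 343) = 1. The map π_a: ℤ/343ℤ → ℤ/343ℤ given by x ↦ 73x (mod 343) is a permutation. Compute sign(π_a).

-1

Start at x=125: 125 → 207 → 19 → 15 → 66 → 16 → 139 → … (one orbit).
π_73 has 4 disjoint cycles with lengths [294, 42, 6, 1] on {0,…,342}.
sign(π) = (−1)^{n − #cycles} = (−1)^{343−4} = (−1)^339 = -1.
Check: (73/343) = -1 by Zolotarev.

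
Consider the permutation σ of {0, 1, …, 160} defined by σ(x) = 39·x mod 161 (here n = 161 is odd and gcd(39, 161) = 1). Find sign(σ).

Start at x=116: 116 → 16 → 141 → 25 → 9 → 29 → 4 → … (one orbit).
Cycle lengths of π_39 on ℤ/161ℤ: [33, 33, 33, 33, 11, 11, 3, 3, 1]; 9 cycles in total.
With 9 cycles on 161 points, sign = (−1)^{161−9} = +1.
Via Zolotarev, sign(π_{39}) = (39|161) = +1.

+1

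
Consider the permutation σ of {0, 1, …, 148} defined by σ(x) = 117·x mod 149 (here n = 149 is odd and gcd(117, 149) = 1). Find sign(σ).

Start at x=19: 19 → 137 → 86 → 79 → 5 → 138 → 54 → … (one orbit).
Decompose π into cycles: lengths [148, 1] (2 cycles, including the fixed point 0).
149 − 2 = 147 transpositions; sign(π) = (−1)^147 = -1.
The Jacobi symbol (117|149) = -1 (Zolotarev) agrees.

-1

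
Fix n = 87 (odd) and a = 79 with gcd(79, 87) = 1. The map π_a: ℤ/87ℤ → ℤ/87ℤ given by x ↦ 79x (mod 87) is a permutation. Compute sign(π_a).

-1

Start at x=52: 52 → 19 → 22 → 85 → 16 → 46 → 67 → … (one orbit).
Decompose π into cycles: lengths [28, 28, 28, 1, 1, 1] (6 cycles, including the fixed point 0).
sign(π) = (−1)^{n − #cycles} = (−1)^{87−6} = (−1)^81 = -1.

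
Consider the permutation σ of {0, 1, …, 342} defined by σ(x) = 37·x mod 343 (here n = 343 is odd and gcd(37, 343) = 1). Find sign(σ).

Start at x=127: 127 → 240 → 305 → 309 → 114 → 102 → 1 → … (one orbit).
7 cycles of lengths [147, 147, 21, 21, 3, 3, 1].
n − c = 343 − 7 = 336; sign = (−1)^336 = +1.

+1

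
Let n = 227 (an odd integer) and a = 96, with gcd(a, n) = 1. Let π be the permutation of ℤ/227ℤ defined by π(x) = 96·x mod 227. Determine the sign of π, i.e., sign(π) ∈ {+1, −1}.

Orbit of 60 under x↦96x: [60, 85, 215, 210, 184, 185, 54]… (length divides ord_227(96)).
Cycle lengths of π_96 on ℤ/227ℤ: [226, 1]; 2 cycles in total.
227 − 2 = 225 transpositions; sign(π) = (−1)^225 = -1.
Via Zolotarev, sign(π_{96}) = (96|227) = -1.

-1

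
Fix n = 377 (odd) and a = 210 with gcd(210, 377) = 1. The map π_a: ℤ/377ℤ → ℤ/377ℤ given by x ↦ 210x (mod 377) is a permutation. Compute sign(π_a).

-1

Orbit of 355 under x↦210x: [355, 281, 198, 110, 103, 141, 204]… (length divides ord_377(210)).
Cycle lengths of π_210 on ℤ/377ℤ: [84, 84, 84, 84, 12, 7, 7, 7, 7, 1]; 10 cycles in total.
n − c = 377 − 10 = 367; sign = (−1)^367 = -1.
Check: (210/377) = -1 by Zolotarev.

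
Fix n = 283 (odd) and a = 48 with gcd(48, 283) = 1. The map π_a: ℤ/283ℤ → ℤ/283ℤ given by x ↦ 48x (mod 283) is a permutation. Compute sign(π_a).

-1

Trace 158: π^k(158) = [158, 226, 94, 267, 81, 209, 127] for k=0..6.
The orbit structure of x ↦ 48x mod 283: 2 orbits of sizes [282, 1].
Σ(ℓ_i−1) = 283−2 = 281; sign = (−1)^281 = -1.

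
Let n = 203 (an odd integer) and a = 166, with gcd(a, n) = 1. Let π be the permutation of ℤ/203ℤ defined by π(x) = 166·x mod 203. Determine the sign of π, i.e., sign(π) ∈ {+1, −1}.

Trace 123: π^k(123) = [123, 118, 100, 157, 78, 159, 4] for k=0..6.
Decompose π into cycles: lengths [84, 84, 28, 6, 1] (5 cycles, including the fixed point 0).
sign(π) = (−1)^{n − #cycles} = (−1)^{203−5} = (−1)^198 = +1.

+1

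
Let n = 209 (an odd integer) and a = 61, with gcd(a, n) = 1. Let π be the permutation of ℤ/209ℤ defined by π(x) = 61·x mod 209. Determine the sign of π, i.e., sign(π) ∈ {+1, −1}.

Start at x=28: 28 → 36 → 106 → 196 → 43 → 115 → 118 → … (one orbit).
Cycle type of π: 90×2 + 10 + 9×2 + 1; total 6 cycles.
n − c = 209 − 6 = 203; sign = (−1)^203 = -1.

-1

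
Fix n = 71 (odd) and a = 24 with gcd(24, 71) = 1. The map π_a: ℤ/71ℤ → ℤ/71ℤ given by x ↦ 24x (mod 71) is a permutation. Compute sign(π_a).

Trace 29: π^k(29) = [29, 57, 19, 30, 10, 27, 9] for k=0..6.
Cycle type of π: 35×2 + 1; total 3 cycles.
Σ(ℓ_i−1) = 71−3 = 68; sign = (−1)^68 = +1.
Via Zolotarev, sign(π_{24}) = (24|71) = +1.

+1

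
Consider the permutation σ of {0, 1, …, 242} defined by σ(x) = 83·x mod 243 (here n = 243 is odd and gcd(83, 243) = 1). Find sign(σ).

-1

Orbit of 32 under x↦83x: [32, 226, 47, 13, 107, 133, 104]… (length divides ord_243(83)).
Decompose π into cycles: lengths [162, 54, 18, 6, 2, 1] (6 cycles, including the fixed point 0).
With 6 cycles on 243 points, sign = (−1)^{243−6} = -1.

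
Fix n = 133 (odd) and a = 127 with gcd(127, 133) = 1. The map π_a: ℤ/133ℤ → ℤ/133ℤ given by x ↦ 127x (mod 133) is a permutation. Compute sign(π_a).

-1

Start at x=92: 92 → 113 → 120 → 78 → 64 → 15 → 43 → … (one orbit).
Decompose π into cycles: lengths [18, 18, 18, 18, 18, 18, 18, 1, 1, 1, 1, 1, 1, 1] (14 cycles, including the fixed point 0).
14 cycles on 133: each ℓ→(−1)^(ℓ−1), product (−1)^119 = -1.
Via Zolotarev, sign(π_{127}) = (127|133) = -1.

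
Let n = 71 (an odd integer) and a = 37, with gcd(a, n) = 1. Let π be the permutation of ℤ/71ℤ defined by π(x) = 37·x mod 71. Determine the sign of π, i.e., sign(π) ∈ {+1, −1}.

+1

Trace 45: π^k(45) = [45, 32, 48, 1, 37, 20, 30] for k=0..6.
Cycle lengths of π_37 on ℤ/71ℤ: [7, 7, 7, 7, 7, 7, 7, 7, 7, 7, 1]; 11 cycles in total.
Σ(ℓ_i−1) = 71−11 = 60; sign = (−1)^60 = +1.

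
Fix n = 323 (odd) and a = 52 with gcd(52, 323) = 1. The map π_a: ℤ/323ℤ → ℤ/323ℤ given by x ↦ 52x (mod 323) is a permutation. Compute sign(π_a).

Orbit of 307 under x↦52x: [307, 137, 18, 290, 222, 239, 154]… (length divides ord_323(52)).
The orbit structure of x ↦ 52x mod 323: 34 orbits of sizes [18, 18, 18, 18, 18, 18, 18, 18, 18, 18, 18, 18, 18, 18, 18, 18, 18, 1, 1, 1, 1, 1, 1, 1, 1, 1, 1, 1, 1, 1, 1, 1, 1, 1].
n − c = 323 − 34 = 289; sign = (−1)^289 = -1.
Check: (52/323) = -1 by Zolotarev.

-1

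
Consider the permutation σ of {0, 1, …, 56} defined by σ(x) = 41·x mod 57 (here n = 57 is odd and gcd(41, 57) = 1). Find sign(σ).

Start at x=16: 16 → 29 → 49 → 14 → 4 → 50 → 55 → … (one orbit).
Cycle type of π: 18×3 + 2 + 1; total 5 cycles.
sign(π) = (−1)^{n − #cycles} = (−1)^{57−5} = (−1)^52 = +1.
Check: (41/57) = +1 by Zolotarev.

+1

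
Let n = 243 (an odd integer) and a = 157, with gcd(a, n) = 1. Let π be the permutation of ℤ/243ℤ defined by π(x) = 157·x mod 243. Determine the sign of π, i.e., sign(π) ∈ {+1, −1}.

+1

Orbit of 184 under x↦157x: [184, 214, 64, 85, 223, 19, 67]… (length divides ord_243(157)).
Cycle lengths of π_157 on ℤ/243ℤ: [81, 81, 27, 27, 9, 9, 3, 3, 1, 1, 1]; 11 cycles in total.
243 − 11 = 232 transpositions; sign(π) = (−1)^232 = +1.
The Jacobi symbol (157|243) = +1 (Zolotarev) agrees.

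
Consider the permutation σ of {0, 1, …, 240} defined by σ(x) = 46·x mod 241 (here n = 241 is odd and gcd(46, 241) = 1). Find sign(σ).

Start at x=144: 144 → 117 → 80 → 65 → 98 → 170 → 108 → … (one orbit).
2 cycles of lengths [240, 1].
n − c = 241 − 2 = 239; sign = (−1)^239 = -1.
The Jacobi symbol (46|241) = -1 (Zolotarev) agrees.

-1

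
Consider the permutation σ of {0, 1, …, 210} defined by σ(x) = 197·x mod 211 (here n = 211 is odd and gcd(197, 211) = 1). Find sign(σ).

-1

Trace 14: π^k(14) = [14, 15, 1, 197, 196, 210] for k=0..5.
π_197 has 36 disjoint cycles with lengths [6, 6, 6, 6, 6, 6, 6, 6, 6, 6, 6, 6, 6, 6, 6, 6, 6, 6, 6, 6, 6, 6, 6, 6, 6, 6, 6, 6, 6, 6, 6, 6, 6, 6, 6, 1] on {0,…,210}.
Σ(ℓ_i−1) = 211−36 = 175; sign = (−1)^175 = -1.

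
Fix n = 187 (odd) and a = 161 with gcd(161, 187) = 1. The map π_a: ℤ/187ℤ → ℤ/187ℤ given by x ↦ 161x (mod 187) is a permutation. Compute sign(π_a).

-1

Start at x=115: 115 → 2 → 135 → 43 → 4 → 83 → 86 → … (one orbit).
Cycle type of π: 40×4 + 10 + 8×2 + 1; total 8 cycles.
With 8 cycles on 187 points, sign = (−1)^{187−8} = -1.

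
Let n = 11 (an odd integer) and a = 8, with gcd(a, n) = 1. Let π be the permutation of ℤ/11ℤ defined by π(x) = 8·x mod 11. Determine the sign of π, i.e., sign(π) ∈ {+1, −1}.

-1

Start at x=10: 10 → 3 → 2 → 5 → 7 → 1 → 8 → … (one orbit).
Cycle lengths of π_8 on ℤ/11ℤ: [10, 1]; 2 cycles in total.
11 − 2 = 9 transpositions; sign(π) = (−1)^9 = -1.
(8|11)_J = -1 (Zolotarev's lemma cross-check).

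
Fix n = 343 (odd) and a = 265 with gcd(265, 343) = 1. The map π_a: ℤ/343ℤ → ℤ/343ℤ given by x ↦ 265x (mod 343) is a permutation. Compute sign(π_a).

Orbit of 83 under x↦265x: [83, 43, 76, 246, 20, 155, 258]… (length divides ord_343(265)).
Cycle type of π: 98×3 + 14×3 + 2×3 + 1; total 10 cycles.
Σ(ℓ_i−1) = 343−10 = 333; sign = (−1)^333 = -1.
(265|343)_J = -1 (Zolotarev's lemma cross-check).

-1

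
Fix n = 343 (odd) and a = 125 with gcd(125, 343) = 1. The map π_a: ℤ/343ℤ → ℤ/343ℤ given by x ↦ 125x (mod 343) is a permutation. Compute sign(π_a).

Start at x=148: 148 → 321 → 337 → 279 → 232 → 188 → 176 → … (one orbit).
Decompose π into cycles: lengths [98, 98, 98, 14, 14, 14, 2, 2, 2, 1] (10 cycles, including the fixed point 0).
sign(π) = (−1)^{n − #cycles} = (−1)^{343−10} = (−1)^333 = -1.

-1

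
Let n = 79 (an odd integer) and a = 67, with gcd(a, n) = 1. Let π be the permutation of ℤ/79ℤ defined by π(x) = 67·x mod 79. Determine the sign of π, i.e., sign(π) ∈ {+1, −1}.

+1

Start at x=22: 22 → 52 → 8 → 62 → 46 → 1 → 67 → … (one orbit).
Decompose π into cycles: lengths [13, 13, 13, 13, 13, 13, 1] (7 cycles, including the fixed point 0).
sign(π) = (−1)^{n − #cycles} = (−1)^{79−7} = (−1)^72 = +1.
Via Zolotarev, sign(π_{67}) = (67|79) = +1.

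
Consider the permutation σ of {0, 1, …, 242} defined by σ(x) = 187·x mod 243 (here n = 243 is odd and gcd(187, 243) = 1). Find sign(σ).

Orbit of 148 under x↦187x: [148, 217, 241, 112, 46, 97, 157]… (length divides ord_243(187)).
Decompose π into cycles: lengths [81, 81, 27, 27, 9, 9, 3, 3, 1, 1, 1] (11 cycles, including the fixed point 0).
11 cycles on 243: each ℓ→(−1)^(ℓ−1), product (−1)^232 = +1.

+1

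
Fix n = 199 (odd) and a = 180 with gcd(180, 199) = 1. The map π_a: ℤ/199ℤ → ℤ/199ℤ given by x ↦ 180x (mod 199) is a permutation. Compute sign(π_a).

+1

Orbit of 175 under x↦180x: [175, 58, 92, 43, 178, 1, 180]… (length divides ord_199(180)).
The orbit structure of x ↦ 180x mod 199: 23 orbits of sizes [9, 9, 9, 9, 9, 9, 9, 9, 9, 9, 9, 9, 9, 9, 9, 9, 9, 9, 9, 9, 9, 9, 1].
With 23 cycles on 199 points, sign = (−1)^{199−23} = +1.
The Jacobi symbol (180|199) = +1 (Zolotarev) agrees.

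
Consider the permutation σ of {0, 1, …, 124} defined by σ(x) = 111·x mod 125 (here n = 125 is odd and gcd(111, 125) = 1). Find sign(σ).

Trace 81: π^k(81) = [81, 116, 1, 111, 71, 6, 41] for k=0..6.
13 cycles of lengths [25, 25, 25, 25, 5, 5, 5, 5, 1, 1, 1, 1, 1].
n − c = 125 − 13 = 112; sign = (−1)^112 = +1.
Check: (111/125) = +1 by Zolotarev.

+1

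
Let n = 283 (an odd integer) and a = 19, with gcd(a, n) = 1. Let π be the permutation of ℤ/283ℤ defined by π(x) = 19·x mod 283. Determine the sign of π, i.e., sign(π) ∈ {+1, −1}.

-1

Orbit of 216 under x↦19x: [216, 142, 151, 39, 175, 212, 66]… (length divides ord_283(19)).
The orbit structure of x ↦ 19x mod 283: 4 orbits of sizes [94, 94, 94, 1].
283 − 4 = 279 transpositions; sign(π) = (−1)^279 = -1.
Check: (19/283) = -1 by Zolotarev.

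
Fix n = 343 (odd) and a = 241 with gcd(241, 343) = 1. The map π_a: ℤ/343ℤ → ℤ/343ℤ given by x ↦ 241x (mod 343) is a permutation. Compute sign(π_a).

-1

Trace 81: π^k(81) = [81, 313, 316, 10, 9, 111, 340] for k=0..6.
π_241 has 4 disjoint cycles with lengths [294, 42, 6, 1] on {0,…,342}.
n − c = 343 − 4 = 339; sign = (−1)^339 = -1.
Check: (241/343) = -1 by Zolotarev.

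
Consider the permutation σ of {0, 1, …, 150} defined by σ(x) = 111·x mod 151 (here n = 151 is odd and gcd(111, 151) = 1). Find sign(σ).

-1

Start at x=73: 73 → 100 → 77 → 91 → 135 → 36 → 70 → … (one orbit).
Decompose π into cycles: lengths [150, 1] (2 cycles, including the fixed point 0).
sign(π) = (−1)^{n − #cycles} = (−1)^{151−2} = (−1)^149 = -1.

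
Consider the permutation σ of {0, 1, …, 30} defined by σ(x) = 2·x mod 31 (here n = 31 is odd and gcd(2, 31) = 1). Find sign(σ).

Trace 4: π^k(4) = [4, 8, 16, 1, 2] for k=0..4.
π_2 has 7 disjoint cycles with lengths [5, 5, 5, 5, 5, 5, 1] on {0,…,30}.
With 7 cycles on 31 points, sign = (−1)^{31−7} = +1.
(2|31)_J = +1 (Zolotarev's lemma cross-check).

+1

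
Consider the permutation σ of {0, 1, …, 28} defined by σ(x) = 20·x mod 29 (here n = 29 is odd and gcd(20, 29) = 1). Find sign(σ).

Start at x=25: 25 → 7 → 24 → 16 → 1 → 20 → 23 → 25 (one orbit).
π_20 has 5 disjoint cycles with lengths [7, 7, 7, 7, 1] on {0,…,28}.
5 cycles on 29: each ℓ→(−1)^(ℓ−1), product (−1)^24 = +1.

+1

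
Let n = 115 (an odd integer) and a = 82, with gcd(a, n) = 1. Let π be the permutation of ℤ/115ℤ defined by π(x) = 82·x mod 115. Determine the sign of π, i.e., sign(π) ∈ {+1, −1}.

-1

Start at x=31: 31 → 12 → 64 → 73 → 6 → 32 → 94 → … (one orbit).
6 cycles of lengths [44, 44, 11, 11, 4, 1].
With 6 cycles on 115 points, sign = (−1)^{115−6} = -1.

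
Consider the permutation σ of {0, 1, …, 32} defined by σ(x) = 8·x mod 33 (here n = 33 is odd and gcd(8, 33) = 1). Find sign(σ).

Trace 31: π^k(31) = [31, 17, 4, 32, 25, 2, 16] for k=0..6.
The orbit structure of x ↦ 8x mod 33: 5 orbits of sizes [10, 10, 10, 2, 1].
n − c = 33 − 5 = 28; sign = (−1)^28 = +1.
Via Zolotarev, sign(π_{8}) = (8|33) = +1.

+1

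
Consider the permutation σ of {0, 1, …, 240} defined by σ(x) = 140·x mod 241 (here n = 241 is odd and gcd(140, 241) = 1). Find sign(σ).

Trace 27: π^k(27) = [27, 165, 205, 21, 48, 213, 177] for k=0..6.
4 cycles of lengths [80, 80, 80, 1].
241 − 4 = 237 transpositions; sign(π) = (−1)^237 = -1.

-1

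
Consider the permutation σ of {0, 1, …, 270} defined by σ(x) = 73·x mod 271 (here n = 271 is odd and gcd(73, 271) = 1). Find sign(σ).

Orbit of 236 under x↦73x: [236, 155, 204, 258, 135, 99, 181]… (length divides ord_271(73)).
Cycle type of π: 270 + 1; total 2 cycles.
2 cycles on 271: each ℓ→(−1)^(ℓ−1), product (−1)^269 = -1.
Check: (73/271) = -1 by Zolotarev.

-1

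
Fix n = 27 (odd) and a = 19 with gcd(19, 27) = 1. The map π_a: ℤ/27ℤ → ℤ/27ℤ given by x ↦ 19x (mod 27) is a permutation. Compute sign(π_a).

+1

Start at x=19: 19 → 10 → 1 → 19 (one orbit).
15 cycles of lengths [3, 3, 3, 3, 3, 3, 1, 1, 1, 1, 1, 1, 1, 1, 1].
With 15 cycles on 27 points, sign = (−1)^{27−15} = +1.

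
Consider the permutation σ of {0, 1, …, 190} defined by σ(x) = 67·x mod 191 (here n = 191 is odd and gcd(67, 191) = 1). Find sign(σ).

Orbit of 50 under x↦67x: [50, 103, 25, 147, 108, 169, 54]… (length divides ord_191(67)).
Decompose π into cycles: lengths [95, 95, 1] (3 cycles, including the fixed point 0).
With 3 cycles on 191 points, sign = (−1)^{191−3} = +1.
Zolotarev: (67|191) = +1, matching the cycle-count sign.

+1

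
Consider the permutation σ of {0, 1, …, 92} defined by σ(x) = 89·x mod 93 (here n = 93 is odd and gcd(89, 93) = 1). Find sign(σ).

Trace 77: π^k(77) = [77, 64, 23, 1, 89, 16, 29] for k=0..6.
Cycle type of π: 10×9 + 2 + 1; total 11 cycles.
sign(π) = (−1)^{n − #cycles} = (−1)^{93−11} = (−1)^82 = +1.

+1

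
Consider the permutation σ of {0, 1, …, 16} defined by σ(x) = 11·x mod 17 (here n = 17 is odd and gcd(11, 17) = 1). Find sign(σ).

-1

Trace 16: π^k(16) = [16, 6, 15, 12, 13, 7, 9] for k=0..6.
2 cycles of lengths [16, 1].
sign(π) = (−1)^{n − #cycles} = (−1)^{17−2} = (−1)^15 = -1.
Check: (11/17) = -1 by Zolotarev.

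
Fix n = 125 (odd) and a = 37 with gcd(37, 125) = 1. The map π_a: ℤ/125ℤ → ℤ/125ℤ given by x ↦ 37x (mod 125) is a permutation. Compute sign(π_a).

Orbit of 1 under x↦37x: [1, 37, 119, 28, 36, 82, 34]… (length divides ord_125(37)).
π_37 has 4 disjoint cycles with lengths [100, 20, 4, 1] on {0,…,124}.
125 − 4 = 121 transpositions; sign(π) = (−1)^121 = -1.
The Jacobi symbol (37|125) = -1 (Zolotarev) agrees.

-1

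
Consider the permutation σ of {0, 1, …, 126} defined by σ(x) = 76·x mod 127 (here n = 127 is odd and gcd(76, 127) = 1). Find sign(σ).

+1

Trace 2: π^k(2) = [2, 25, 122, 1, 76, 61, 64] for k=0..6.
7 cycles of lengths [21, 21, 21, 21, 21, 21, 1].
sign(π) = (−1)^{n − #cycles} = (−1)^{127−7} = (−1)^120 = +1.
Check: (76/127) = +1 by Zolotarev.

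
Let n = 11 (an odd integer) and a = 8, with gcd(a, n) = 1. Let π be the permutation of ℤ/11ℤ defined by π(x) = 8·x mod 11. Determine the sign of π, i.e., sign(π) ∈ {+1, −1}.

Trace 6: π^k(6) = [6, 4, 10, 3, 2, 5, 7] for k=0..6.
Decompose π into cycles: lengths [10, 1] (2 cycles, including the fixed point 0).
With 2 cycles on 11 points, sign = (−1)^{11−2} = -1.
Zolotarev: (8|11) = -1, matching the cycle-count sign.

-1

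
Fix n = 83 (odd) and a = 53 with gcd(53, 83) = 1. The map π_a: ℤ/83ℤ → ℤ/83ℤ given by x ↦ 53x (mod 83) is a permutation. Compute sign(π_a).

Trace 7: π^k(7) = [7, 39, 75, 74, 21, 34, 59] for k=0..6.
π_53 has 2 disjoint cycles with lengths [82, 1] on {0,…,82}.
Σ(ℓ_i−1) = 83−2 = 81; sign = (−1)^81 = -1.
Check: (53/83) = -1 by Zolotarev.

-1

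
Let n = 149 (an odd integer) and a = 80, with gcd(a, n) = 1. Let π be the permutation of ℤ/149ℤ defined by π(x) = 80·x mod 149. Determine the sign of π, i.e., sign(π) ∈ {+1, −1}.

+1

Start at x=16: 16 → 88 → 37 → 129 → 39 → 140 → 25 → … (one orbit).
Decompose π into cycles: lengths [37, 37, 37, 37, 1] (5 cycles, including the fixed point 0).
With 5 cycles on 149 points, sign = (−1)^{149−5} = +1.
(80|149)_J = +1 (Zolotarev's lemma cross-check).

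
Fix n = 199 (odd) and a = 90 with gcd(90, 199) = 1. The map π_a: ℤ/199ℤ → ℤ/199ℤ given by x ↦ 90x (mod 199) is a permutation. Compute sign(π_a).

+1

Orbit of 40 under x↦90x: [40, 18, 28, 132, 139, 172, 157]… (length divides ord_199(90)).
Decompose π into cycles: lengths [33, 33, 33, 33, 33, 33, 1] (7 cycles, including the fixed point 0).
Σ(ℓ_i−1) = 199−7 = 192; sign = (−1)^192 = +1.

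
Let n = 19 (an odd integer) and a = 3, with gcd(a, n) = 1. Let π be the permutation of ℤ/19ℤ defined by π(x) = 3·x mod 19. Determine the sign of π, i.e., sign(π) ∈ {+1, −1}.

-1

Trace 7: π^k(7) = [7, 2, 6, 18, 16, 10, 11] for k=0..6.
2 cycles of lengths [18, 1].
19 − 2 = 17 transpositions; sign(π) = (−1)^17 = -1.
Via Zolotarev, sign(π_{3}) = (3|19) = -1.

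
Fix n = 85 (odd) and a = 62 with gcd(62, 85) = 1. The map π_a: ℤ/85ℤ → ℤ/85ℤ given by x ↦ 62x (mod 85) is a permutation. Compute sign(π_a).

Trace 1: π^k(1) = [1, 62, 19, 73, 21, 27, 59] for k=0..6.
Cycle lengths of π_62 on ℤ/85ℤ: [16, 16, 16, 16, 16, 4, 1]; 7 cycles in total.
sign(π) = (−1)^{n − #cycles} = (−1)^{85−7} = (−1)^78 = +1.

+1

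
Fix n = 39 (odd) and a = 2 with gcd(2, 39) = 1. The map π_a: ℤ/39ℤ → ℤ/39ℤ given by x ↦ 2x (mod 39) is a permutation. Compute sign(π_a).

+1

Orbit of 25 under x↦2x: [25, 11, 22, 5, 10, 20, 1]… (length divides ord_39(2)).
Cycle type of π: 12×3 + 2 + 1; total 5 cycles.
sign(π) = (−1)^{n − #cycles} = (−1)^{39−5} = (−1)^34 = +1.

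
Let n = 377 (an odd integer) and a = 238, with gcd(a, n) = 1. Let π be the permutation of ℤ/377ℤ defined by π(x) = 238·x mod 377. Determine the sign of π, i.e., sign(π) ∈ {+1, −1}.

Start at x=315: 315 → 324 → 204 → 296 → 326 → 303 → 107 → … (one orbit).
Decompose π into cycles: lengths [42, 42, 42, 42, 42, 42, 42, 42, 14, 14, 6, 6, 1] (13 cycles, including the fixed point 0).
n − c = 377 − 13 = 364; sign = (−1)^364 = +1.
The Jacobi symbol (238|377) = +1 (Zolotarev) agrees.

+1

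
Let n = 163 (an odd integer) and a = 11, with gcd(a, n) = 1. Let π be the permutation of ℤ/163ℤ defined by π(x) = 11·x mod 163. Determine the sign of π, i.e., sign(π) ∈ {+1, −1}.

Trace 156: π^k(156) = [156, 86, 131, 137, 40, 114, 113] for k=0..6.
π_11 has 2 disjoint cycles with lengths [162, 1] on {0,…,162}.
sign(π) = (−1)^{n − #cycles} = (−1)^{163−2} = (−1)^161 = -1.

-1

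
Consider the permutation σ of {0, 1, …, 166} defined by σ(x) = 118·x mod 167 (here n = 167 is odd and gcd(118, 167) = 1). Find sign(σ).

Start at x=127: 127 → 123 → 152 → 67 → 57 → 46 → 84 → … (one orbit).
Cycle lengths of π_118 on ℤ/167ℤ: [166, 1]; 2 cycles in total.
With 2 cycles on 167 points, sign = (−1)^{167−2} = -1.
Check: (118/167) = -1 by Zolotarev.

-1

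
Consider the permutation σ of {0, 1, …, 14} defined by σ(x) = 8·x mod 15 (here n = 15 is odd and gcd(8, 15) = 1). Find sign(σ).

+1

Orbit of 8 under x↦8x: [8, 4, 2, 1]… (length divides ord_15(8)).
The orbit structure of x ↦ 8x mod 15: 5 orbits of sizes [4, 4, 4, 2, 1].
15 − 5 = 10 transpositions; sign(π) = (−1)^10 = +1.
Check: (8/15) = +1 by Zolotarev.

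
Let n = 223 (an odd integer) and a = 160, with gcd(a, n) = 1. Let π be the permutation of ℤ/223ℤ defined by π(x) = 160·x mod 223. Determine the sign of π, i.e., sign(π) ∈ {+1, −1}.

-1

Start at x=2: 2 → 97 → 133 → 95 → 36 → 185 → 164 → … (one orbit).
The orbit structure of x ↦ 160x mod 223: 2 orbits of sizes [222, 1].
sign(π) = (−1)^{n − #cycles} = (−1)^{223−2} = (−1)^221 = -1.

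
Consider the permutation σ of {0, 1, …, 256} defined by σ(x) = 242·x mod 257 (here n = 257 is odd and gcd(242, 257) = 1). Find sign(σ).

+1

Start at x=225: 225 → 223 → 253 → 60 → 128 → 136 → 16 → … (one orbit).
9 cycles of lengths [32, 32, 32, 32, 32, 32, 32, 32, 1].
With 9 cycles on 257 points, sign = (−1)^{257−9} = +1.
The Jacobi symbol (242|257) = +1 (Zolotarev) agrees.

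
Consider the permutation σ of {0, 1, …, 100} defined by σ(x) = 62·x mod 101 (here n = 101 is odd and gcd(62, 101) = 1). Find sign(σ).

-1

Orbit of 62 under x↦62x: [62, 6, 69, 36, 10, 14, 60]… (length divides ord_101(62)).
Decompose π into cycles: lengths [20, 20, 20, 20, 20, 1] (6 cycles, including the fixed point 0).
sign(π) = (−1)^{n − #cycles} = (−1)^{101−6} = (−1)^95 = -1.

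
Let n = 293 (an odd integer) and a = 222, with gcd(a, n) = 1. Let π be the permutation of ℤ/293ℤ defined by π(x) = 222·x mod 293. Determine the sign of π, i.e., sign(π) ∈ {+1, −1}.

Orbit of 283 under x↦222x: [283, 124, 279, 115, 39, 161, 289]… (length divides ord_293(222)).
π_222 has 5 disjoint cycles with lengths [73, 73, 73, 73, 1] on {0,…,292}.
n − c = 293 − 5 = 288; sign = (−1)^288 = +1.
Via Zolotarev, sign(π_{222}) = (222|293) = +1.

+1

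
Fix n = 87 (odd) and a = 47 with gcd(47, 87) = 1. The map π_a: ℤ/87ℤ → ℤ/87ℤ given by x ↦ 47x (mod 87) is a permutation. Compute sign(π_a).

+1

Start at x=14: 14 → 49 → 41 → 13 → 2 → 7 → 68 → … (one orbit).
Cycle lengths of π_47 on ℤ/87ℤ: [28, 28, 28, 2, 1]; 5 cycles in total.
sign(π) = (−1)^{n − #cycles} = (−1)^{87−5} = (−1)^82 = +1.
Check: (47/87) = +1 by Zolotarev.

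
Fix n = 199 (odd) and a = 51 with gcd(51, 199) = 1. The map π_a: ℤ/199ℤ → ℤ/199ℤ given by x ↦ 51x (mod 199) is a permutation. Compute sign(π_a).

Trace 2: π^k(2) = [2, 102, 28, 35, 193, 92, 115] for k=0..6.
Decompose π into cycles: lengths [99, 99, 1] (3 cycles, including the fixed point 0).
Σ(ℓ_i−1) = 199−3 = 196; sign = (−1)^196 = +1.

+1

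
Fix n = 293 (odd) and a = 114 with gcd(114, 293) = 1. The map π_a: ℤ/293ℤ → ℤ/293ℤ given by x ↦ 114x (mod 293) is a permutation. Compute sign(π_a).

-1

Trace 201: π^k(201) = [201, 60, 101, 87, 249, 258, 112] for k=0..6.
Decompose π into cycles: lengths [292, 1] (2 cycles, including the fixed point 0).
With 2 cycles on 293 points, sign = (−1)^{293−2} = -1.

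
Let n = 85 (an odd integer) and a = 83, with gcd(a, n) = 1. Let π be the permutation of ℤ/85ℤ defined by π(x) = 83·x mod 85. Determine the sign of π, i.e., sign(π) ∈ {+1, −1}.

Trace 77: π^k(77) = [77, 16, 53, 64, 42, 1, 83] for k=0..6.
Cycle type of π: 8×10 + 4 + 1; total 12 cycles.
Σ(ℓ_i−1) = 85−12 = 73; sign = (−1)^73 = -1.
(83|85)_J = -1 (Zolotarev's lemma cross-check).

-1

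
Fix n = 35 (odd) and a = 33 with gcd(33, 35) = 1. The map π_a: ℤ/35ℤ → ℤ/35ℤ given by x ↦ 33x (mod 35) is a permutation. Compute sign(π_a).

Orbit of 13 under x↦33x: [13, 9, 17, 1, 33, 4, 27]… (length divides ord_35(33)).
Cycle type of π: 12×2 + 6 + 4 + 1; total 5 cycles.
With 5 cycles on 35 points, sign = (−1)^{35−5} = +1.
Check: (33/35) = +1 by Zolotarev.

+1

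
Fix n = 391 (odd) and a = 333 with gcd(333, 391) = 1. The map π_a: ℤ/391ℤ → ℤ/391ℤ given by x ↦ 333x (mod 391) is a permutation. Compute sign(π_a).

+1

Orbit of 352 under x↦333x: [352, 307, 180, 117, 252, 242, 40]… (length divides ord_391(333)).
Decompose π into cycles: lengths [176, 176, 22, 16, 1] (5 cycles, including the fixed point 0).
391 − 5 = 386 transpositions; sign(π) = (−1)^386 = +1.
Check: (333/391) = +1 by Zolotarev.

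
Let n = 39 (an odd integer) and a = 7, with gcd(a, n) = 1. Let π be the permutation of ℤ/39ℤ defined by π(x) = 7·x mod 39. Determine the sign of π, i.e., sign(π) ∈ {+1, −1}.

-1

Start at x=34: 34 → 4 → 28 → 1 → 7 → 10 → 31 → … (one orbit).
Decompose π into cycles: lengths [12, 12, 12, 1, 1, 1] (6 cycles, including the fixed point 0).
n − c = 39 − 6 = 33; sign = (−1)^33 = -1.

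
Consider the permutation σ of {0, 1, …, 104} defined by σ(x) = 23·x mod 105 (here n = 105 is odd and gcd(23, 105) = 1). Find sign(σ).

+1

Orbit of 92 under x↦23x: [92, 16, 53, 64, 2, 46, 8]… (length divides ord_105(23)).
15 cycles of lengths [12, 12, 12, 12, 12, 12, 6, 6, 4, 4, 4, 3, 3, 2, 1].
With 15 cycles on 105 points, sign = (−1)^{105−15} = +1.
Check: (23/105) = +1 by Zolotarev.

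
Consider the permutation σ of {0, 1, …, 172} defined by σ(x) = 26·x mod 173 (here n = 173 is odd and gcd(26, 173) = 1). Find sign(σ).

-1

Trace 96: π^k(96) = [96, 74, 21, 27, 10, 87, 13] for k=0..6.
π_26 has 2 disjoint cycles with lengths [172, 1] on {0,…,172}.
Σ(ℓ_i−1) = 173−2 = 171; sign = (−1)^171 = -1.
Via Zolotarev, sign(π_{26}) = (26|173) = -1.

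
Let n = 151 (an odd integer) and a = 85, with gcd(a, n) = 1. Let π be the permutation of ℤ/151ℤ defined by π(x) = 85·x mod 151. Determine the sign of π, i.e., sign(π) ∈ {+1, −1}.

+1

Trace 8: π^k(8) = [8, 76, 118, 64, 4, 38, 59] for k=0..6.
The orbit structure of x ↦ 85x mod 151: 11 orbits of sizes [15, 15, 15, 15, 15, 15, 15, 15, 15, 15, 1].
Σ(ℓ_i−1) = 151−11 = 140; sign = (−1)^140 = +1.
Zolotarev: (85|151) = +1, matching the cycle-count sign.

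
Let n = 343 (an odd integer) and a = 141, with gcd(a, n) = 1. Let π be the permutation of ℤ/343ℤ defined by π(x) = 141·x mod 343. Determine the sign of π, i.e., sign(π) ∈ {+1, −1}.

+1

Orbit of 99 under x↦141x: [99, 239, 85, 323, 267, 260, 302]… (length divides ord_343(141)).
π_141 has 19 disjoint cycles with lengths [49, 49, 49, 49, 49, 49, 7, 7, 7, 7, 7, 7, 1, 1, 1, 1, 1, 1, 1] on {0,…,342}.
sign(π) = (−1)^{n − #cycles} = (−1)^{343−19} = (−1)^324 = +1.
(141|343)_J = +1 (Zolotarev's lemma cross-check).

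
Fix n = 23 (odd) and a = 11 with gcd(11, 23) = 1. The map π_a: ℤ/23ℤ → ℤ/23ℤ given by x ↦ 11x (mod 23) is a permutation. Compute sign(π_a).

Trace 19: π^k(19) = [19, 2, 22, 12, 17, 3, 10] for k=0..6.
2 cycles of lengths [22, 1].
With 2 cycles on 23 points, sign = (−1)^{23−2} = -1.

-1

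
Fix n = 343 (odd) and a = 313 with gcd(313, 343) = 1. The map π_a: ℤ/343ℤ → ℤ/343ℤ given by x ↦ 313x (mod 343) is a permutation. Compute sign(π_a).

-1

Start at x=324: 324 → 227 → 50 → 215 → 67 → 48 → 275 → … (one orbit).
Decompose π into cycles: lengths [42, 42, 42, 42, 42, 42, 42, 6, 6, 6, 6, 6, 6, 6, 6, 1] (16 cycles, including the fixed point 0).
16 cycles on 343: each ℓ→(−1)^(ℓ−1), product (−1)^327 = -1.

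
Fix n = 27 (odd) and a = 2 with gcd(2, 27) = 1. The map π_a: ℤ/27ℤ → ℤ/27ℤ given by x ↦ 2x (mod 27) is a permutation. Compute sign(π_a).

Orbit of 22 under x↦2x: [22, 17, 7, 14, 1, 2, 4]… (length divides ord_27(2)).
Cycle type of π: 18 + 6 + 2 + 1; total 4 cycles.
27 − 4 = 23 transpositions; sign(π) = (−1)^23 = -1.
The Jacobi symbol (2|27) = -1 (Zolotarev) agrees.

-1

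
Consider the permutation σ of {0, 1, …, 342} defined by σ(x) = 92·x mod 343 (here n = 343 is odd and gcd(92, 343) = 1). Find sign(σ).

+1

Trace 323: π^k(323) = [323, 218, 162, 155, 197, 288, 85] for k=0..6.
Decompose π into cycles: lengths [49, 49, 49, 49, 49, 49, 7, 7, 7, 7, 7, 7, 1, 1, 1, 1, 1, 1, 1] (19 cycles, including the fixed point 0).
343 − 19 = 324 transpositions; sign(π) = (−1)^324 = +1.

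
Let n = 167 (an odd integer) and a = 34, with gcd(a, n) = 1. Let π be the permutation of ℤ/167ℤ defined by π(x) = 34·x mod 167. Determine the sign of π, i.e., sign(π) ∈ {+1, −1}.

Trace 138: π^k(138) = [138, 16, 43, 126, 109, 32, 86] for k=0..6.
Cycle lengths of π_34 on ℤ/167ℤ: [166, 1]; 2 cycles in total.
2 cycles on 167: each ℓ→(−1)^(ℓ−1), product (−1)^165 = -1.

-1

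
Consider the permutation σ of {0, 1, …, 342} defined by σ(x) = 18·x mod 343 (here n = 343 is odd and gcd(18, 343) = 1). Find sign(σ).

Orbit of 324 under x↦18x: [324, 1, 18]… (length divides ord_343(18)).
Decompose π into cycles: lengths [3, 3, 3, 3, 3, 3, 3, 3, 3, 3, 3, 3, 3, 3, 3, 3, 3, 3, 3, 3, 3, 3, 3, 3, 3, 3, 3, 3, 3, 3, 3, 3, 3, 3, 3, 3, 3, 3, 3, 3, 3, 3, 3, 3, 3, 3, 3, 3, 3, 3, 3, 3, 3, 3, 3, 3, 3, 3, 3, 3, 3, 3, 3, 3, 3, 3, 3, 3, 3, 3, 3, 3, 3, 3, 3, 3, 3, 3, 3, 3, 3, 3, 3, 3, 3, 3, 3, 3, 3, 3, 3, 3, 3, 3, 3, 3, 3, 3, 3, 3, 3, 3, 3, 3, 3, 3, 3, 3, 3, 3, 3, 3, 3, 3, 1] (115 cycles, including the fixed point 0).
With 115 cycles on 343 points, sign = (−1)^{343−115} = +1.
Check: (18/343) = +1 by Zolotarev.

+1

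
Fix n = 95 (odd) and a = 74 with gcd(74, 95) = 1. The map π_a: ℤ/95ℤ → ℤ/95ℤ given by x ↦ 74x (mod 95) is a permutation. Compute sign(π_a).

Start at x=9: 9 → 1 → 74 → 61 → 49 → 16 → 44 → … (one orbit).
Cycle type of π: 18×4 + 9×2 + 2×2 + 1; total 9 cycles.
With 9 cycles on 95 points, sign = (−1)^{95−9} = +1.
Via Zolotarev, sign(π_{74}) = (74|95) = +1.

+1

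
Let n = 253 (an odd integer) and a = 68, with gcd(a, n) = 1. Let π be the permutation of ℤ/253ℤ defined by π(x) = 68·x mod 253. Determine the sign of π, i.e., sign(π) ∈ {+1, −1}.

Start at x=47: 47 → 160 → 1 → 68 → 70 → 206 → 93 → … (one orbit).
Decompose π into cycles: lengths [10, 10, 10, 10, 10, 10, 10, 10, 10, 10, 10, 10, 10, 10, 10, 10, 10, 10, 10, 10, 10, 10, 10, 2, 2, 2, 2, 2, 2, 2, 2, 2, 2, 2, 1] (35 cycles, including the fixed point 0).
253 − 35 = 218 transpositions; sign(π) = (−1)^218 = +1.
(68|253)_J = +1 (Zolotarev's lemma cross-check).

+1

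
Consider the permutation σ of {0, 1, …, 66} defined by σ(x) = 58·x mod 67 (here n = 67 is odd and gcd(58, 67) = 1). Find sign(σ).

-1

Orbit of 52 under x↦58x: [52, 1, 58, 14, 8, 62, 45]… (length divides ord_67(58)).
Decompose π into cycles: lengths [22, 22, 22, 1] (4 cycles, including the fixed point 0).
Σ(ℓ_i−1) = 67−4 = 63; sign = (−1)^63 = -1.
Zolotarev: (58|67) = -1, matching the cycle-count sign.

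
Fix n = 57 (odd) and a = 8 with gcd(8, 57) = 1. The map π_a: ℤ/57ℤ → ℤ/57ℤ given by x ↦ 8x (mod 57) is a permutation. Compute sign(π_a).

+1

Start at x=49: 49 → 50 → 1 → 8 → 7 → 56 → 49 (one orbit).
π_8 has 11 disjoint cycles with lengths [6, 6, 6, 6, 6, 6, 6, 6, 6, 2, 1] on {0,…,56}.
With 11 cycles on 57 points, sign = (−1)^{57−11} = +1.
Zolotarev: (8|57) = +1, matching the cycle-count sign.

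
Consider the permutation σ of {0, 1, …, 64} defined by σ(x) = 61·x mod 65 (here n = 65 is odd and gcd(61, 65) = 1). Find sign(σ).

Start at x=1: 1 → 61 → 16 → 1 (one orbit).
Cycle lengths of π_61 on ℤ/65ℤ: [3, 3, 3, 3, 3, 3, 3, 3, 3, 3, 3, 3, 3, 3, 3, 3, 3, 3, 3, 3, 1, 1, 1, 1, 1]; 25 cycles in total.
Σ(ℓ_i−1) = 65−25 = 40; sign = (−1)^40 = +1.

+1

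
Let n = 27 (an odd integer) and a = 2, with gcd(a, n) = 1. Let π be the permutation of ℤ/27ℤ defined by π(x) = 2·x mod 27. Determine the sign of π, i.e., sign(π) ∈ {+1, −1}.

-1

Orbit of 23 under x↦2x: [23, 19, 11, 22, 17, 7, 14]… (length divides ord_27(2)).
4 cycles of lengths [18, 6, 2, 1].
27 − 4 = 23 transpositions; sign(π) = (−1)^23 = -1.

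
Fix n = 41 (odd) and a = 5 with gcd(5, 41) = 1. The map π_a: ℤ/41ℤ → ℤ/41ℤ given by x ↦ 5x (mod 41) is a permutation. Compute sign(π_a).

Start at x=36: 36 → 16 → 39 → 31 → 32 → 37 → 21 → … (one orbit).
π_5 has 3 disjoint cycles with lengths [20, 20, 1] on {0,…,40}.
n − c = 41 − 3 = 38; sign = (−1)^38 = +1.
The Jacobi symbol (5|41) = +1 (Zolotarev) agrees.

+1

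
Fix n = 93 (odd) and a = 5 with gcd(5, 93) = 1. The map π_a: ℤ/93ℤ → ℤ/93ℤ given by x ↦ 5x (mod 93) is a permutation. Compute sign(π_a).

-1

Trace 56: π^k(56) = [56, 1, 5, 25, 32, 67] for k=0..5.
Cycle lengths of π_5 on ℤ/93ℤ: [6, 6, 6, 6, 6, 6, 6, 6, 6, 6, 3, 3, 3, 3, 3, 3, 3, 3, 3, 3, 2, 1]; 22 cycles in total.
Σ(ℓ_i−1) = 93−22 = 71; sign = (−1)^71 = -1.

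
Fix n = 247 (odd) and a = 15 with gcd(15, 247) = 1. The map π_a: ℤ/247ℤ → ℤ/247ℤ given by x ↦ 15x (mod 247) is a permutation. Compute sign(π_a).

Orbit of 43 under x↦15x: [43, 151, 42, 136, 64, 219, 74]… (length divides ord_247(15)).
Cycle lengths of π_15 on ℤ/247ℤ: [36, 36, 36, 36, 36, 36, 18, 12, 1]; 9 cycles in total.
sign(π) = (−1)^{n − #cycles} = (−1)^{247−9} = (−1)^238 = +1.
Via Zolotarev, sign(π_{15}) = (15|247) = +1.

+1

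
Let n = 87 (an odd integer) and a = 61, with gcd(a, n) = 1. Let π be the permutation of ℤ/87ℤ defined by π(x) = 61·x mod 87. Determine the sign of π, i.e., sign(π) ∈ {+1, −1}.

-1

Trace 70: π^k(70) = [70, 7, 79, 34, 73, 16, 19] for k=0..6.
Decompose π into cycles: lengths [28, 28, 28, 1, 1, 1] (6 cycles, including the fixed point 0).
sign(π) = (−1)^{n − #cycles} = (−1)^{87−6} = (−1)^81 = -1.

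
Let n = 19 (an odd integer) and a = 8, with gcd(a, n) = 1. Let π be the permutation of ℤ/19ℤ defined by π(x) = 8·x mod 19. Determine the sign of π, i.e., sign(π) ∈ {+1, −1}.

-1

Orbit of 11 under x↦8x: [11, 12, 1, 8, 7, 18]… (length divides ord_19(8)).
π_8 has 4 disjoint cycles with lengths [6, 6, 6, 1] on {0,…,18}.
Σ(ℓ_i−1) = 19−4 = 15; sign = (−1)^15 = -1.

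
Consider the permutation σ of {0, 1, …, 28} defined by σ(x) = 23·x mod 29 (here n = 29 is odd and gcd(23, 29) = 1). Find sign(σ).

Orbit of 24 under x↦23x: [24, 1, 23, 7, 16, 20, 25]… (length divides ord_29(23)).
Cycle lengths of π_23 on ℤ/29ℤ: [7, 7, 7, 7, 1]; 5 cycles in total.
sign(π) = (−1)^{n − #cycles} = (−1)^{29−5} = (−1)^24 = +1.
Zolotarev: (23|29) = +1, matching the cycle-count sign.

+1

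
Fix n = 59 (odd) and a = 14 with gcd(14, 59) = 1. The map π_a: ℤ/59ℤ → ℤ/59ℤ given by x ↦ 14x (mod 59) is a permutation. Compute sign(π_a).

-1

Start at x=47: 47 → 9 → 8 → 53 → 34 → 4 → 56 → … (one orbit).
2 cycles of lengths [58, 1].
n − c = 59 − 2 = 57; sign = (−1)^57 = -1.
The Jacobi symbol (14|59) = -1 (Zolotarev) agrees.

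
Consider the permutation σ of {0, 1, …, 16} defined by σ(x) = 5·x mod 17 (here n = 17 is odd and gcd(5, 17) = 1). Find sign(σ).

Orbit of 4 under x↦5x: [4, 3, 15, 7, 1, 5, 8]… (length divides ord_17(5)).
π_5 has 2 disjoint cycles with lengths [16, 1] on {0,…,16}.
2 cycles on 17: each ℓ→(−1)^(ℓ−1), product (−1)^15 = -1.
(5|17)_J = -1 (Zolotarev's lemma cross-check).

-1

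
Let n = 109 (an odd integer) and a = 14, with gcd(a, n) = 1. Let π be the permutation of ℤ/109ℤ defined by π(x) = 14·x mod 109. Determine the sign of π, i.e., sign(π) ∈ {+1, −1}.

Start at x=79: 79 → 16 → 6 → 84 → 86 → 5 → 70 → … (one orbit).
The orbit structure of x ↦ 14x mod 109: 2 orbits of sizes [108, 1].
With 2 cycles on 109 points, sign = (−1)^{109−2} = -1.
Check: (14/109) = -1 by Zolotarev.

-1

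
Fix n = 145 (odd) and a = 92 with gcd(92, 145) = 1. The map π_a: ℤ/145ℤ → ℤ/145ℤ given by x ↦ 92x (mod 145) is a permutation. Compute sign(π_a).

Orbit of 1 under x↦92x: [1, 92, 54, 38, 16, 22, 139]… (length divides ord_145(92)).
The orbit structure of x ↦ 92x mod 145: 8 orbits of sizes [28, 28, 28, 28, 14, 14, 4, 1].
8 cycles on 145: each ℓ→(−1)^(ℓ−1), product (−1)^137 = -1.

-1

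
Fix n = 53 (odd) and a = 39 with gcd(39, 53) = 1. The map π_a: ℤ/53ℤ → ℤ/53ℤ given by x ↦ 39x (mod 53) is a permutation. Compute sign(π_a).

Trace 26: π^k(26) = [26, 7, 8, 47, 31, 43, 34] for k=0..6.
2 cycles of lengths [52, 1].
sign(π) = (−1)^{n − #cycles} = (−1)^{53−2} = (−1)^51 = -1.
The Jacobi symbol (39|53) = -1 (Zolotarev) agrees.

-1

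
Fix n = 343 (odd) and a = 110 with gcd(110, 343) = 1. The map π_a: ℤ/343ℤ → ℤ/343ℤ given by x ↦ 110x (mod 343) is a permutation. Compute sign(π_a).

-1

Start at x=240: 240 → 332 → 162 → 327 → 298 → 195 → 184 → … (one orbit).
Cycle lengths of π_110 on ℤ/343ℤ: [294, 42, 6, 1]; 4 cycles in total.
With 4 cycles on 343 points, sign = (−1)^{343−4} = -1.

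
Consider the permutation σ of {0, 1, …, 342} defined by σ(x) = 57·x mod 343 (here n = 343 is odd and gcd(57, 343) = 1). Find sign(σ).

Start at x=8: 8 → 113 → 267 → 127 → 36 → 337 → 1 → … (one orbit).
Decompose π into cycles: lengths [49, 49, 49, 49, 49, 49, 7, 7, 7, 7, 7, 7, 1, 1, 1, 1, 1, 1, 1] (19 cycles, including the fixed point 0).
With 19 cycles on 343 points, sign = (−1)^{343−19} = +1.

+1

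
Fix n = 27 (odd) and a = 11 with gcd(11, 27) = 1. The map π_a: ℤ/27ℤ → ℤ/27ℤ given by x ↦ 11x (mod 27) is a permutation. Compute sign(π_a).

-1

Trace 22: π^k(22) = [22, 26, 16, 14, 19, 20, 4] for k=0..6.
4 cycles of lengths [18, 6, 2, 1].
27 − 4 = 23 transpositions; sign(π) = (−1)^23 = -1.
(11|27)_J = -1 (Zolotarev's lemma cross-check).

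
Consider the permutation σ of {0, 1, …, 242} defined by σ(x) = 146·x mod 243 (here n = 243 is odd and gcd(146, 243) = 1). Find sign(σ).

-1

Orbit of 100 under x↦146x: [100, 20, 4, 98, 214, 140, 28]… (length divides ord_243(146)).
Decompose π into cycles: lengths [162, 54, 18, 6, 2, 1] (6 cycles, including the fixed point 0).
With 6 cycles on 243 points, sign = (−1)^{243−6} = -1.
(146|243)_J = -1 (Zolotarev's lemma cross-check).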